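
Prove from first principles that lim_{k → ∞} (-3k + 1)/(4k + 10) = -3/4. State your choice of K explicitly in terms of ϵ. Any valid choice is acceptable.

K = (17/8)/ϵ

Suppose ϵ > 0. For k ≥ 1, |(-3k + 1)/(4k + 10) + 3/4| = |34|/(4(4k + 10)) = 34/(4(4k + 10)).
Since 4k + 10 ≥ 4k for k ≥ 1, this is ≤ 34/(4·4k) = (17/8)/k.
So |(-3k + 1)/(4k + 10) + 3/4| < ϵ whenever k > (17/8)/ϵ.
Take K = (17/8)/ϵ. If k > K then |(-3k + 1)/(4k + 10) + 3/4| ≤ (17/8)/k < ϵ.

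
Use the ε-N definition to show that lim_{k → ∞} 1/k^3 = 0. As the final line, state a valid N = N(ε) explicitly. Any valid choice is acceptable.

N = (1/ε)^{1/3}

Fix ε > 0. For k ≥ 1, |1/k^3 − 0| = 1/k^3.
1/k^3 < ε ⇔ k^3 > 1/ε ⇔ k > (1/ε)^{1/3}.
Take N = (1/ε)^{1/3}. Then k > N implies 1/k^3 < ε.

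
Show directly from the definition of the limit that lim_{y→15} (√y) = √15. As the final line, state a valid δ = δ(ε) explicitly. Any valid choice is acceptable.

δ = min(15, √15·ε)

Fix ε > 0. We want δ > 0 such that 0 < |y − 15| < δ implies |√y − √15| < ε.
Multiplying by the conjugate, |√y − √15| = |y − 15|/(√y + √15).
Restrict δ ≤ 15 so that |y − 15| < 15 forces y > 0, and then √y + √15 > √15.
Hence |√y − √15| < |y − 15|/√15, which is < ε once |y − 15| < √15·ε.
Take δ = min(15, √15·ε). If 0 < |y − 15| < δ then y > 0 and |√y − √15| < |y − 15|/√15 < ε.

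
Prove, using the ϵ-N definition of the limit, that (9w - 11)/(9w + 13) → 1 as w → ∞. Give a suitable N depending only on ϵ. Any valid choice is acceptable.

N = (8/3)/ϵ

Let ϵ > 0 be given. We seek N > 0 such that w > N implies |(9w - 11)/(9w + 13) − 1| < ϵ.
(9w - 11)/(9w + 13) − 1 = (9(9w - 11) − 9(9w + 13)) / (9(9w + 13)) = -216/(9(9w + 13)).
For w > 0 we have 9w + 13 > 9w, so |(9w - 11)/(9w + 13) − 1| = 216/(9(9w + 13)) < 216/(9·9w) = (8/3)/w.
Thus |(9w - 11)/(9w + 13) − 1| < ϵ whenever w > (8/3)/ϵ.
Take N = (8/3)/ϵ. If w > N then |(9w - 11)/(9w + 13) − 1| < (8/3)/w < ϵ.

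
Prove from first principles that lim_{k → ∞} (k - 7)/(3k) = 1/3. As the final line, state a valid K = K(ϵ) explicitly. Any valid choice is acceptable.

K = (7/3)/ϵ

Let ϵ > 0. For k ≥ 1, |(k - 7)/(3k) − (1/3)| = |-21|/(3(3k)) = 21/(3(3k)).
Since 3k ≥ 3k for k ≥ 1, this is ≤ 21/(3·3k) = (7/3)/k.
So |(k - 7)/(3k) − (1/3)| < ϵ whenever k > (7/3)/ϵ.
Take K = (7/3)/ϵ. If k > K then |(k - 7)/(3k) − (1/3)| ≤ (7/3)/k < ϵ.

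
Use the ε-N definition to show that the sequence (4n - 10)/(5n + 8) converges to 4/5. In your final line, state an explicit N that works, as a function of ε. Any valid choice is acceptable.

N = (82/25)/ε

Let ε > 0. For n ≥ 1, |(4n - 10)/(5n + 8) − (4/5)| = |-82|/(5(5n + 8)) = 82/(5(5n + 8)).
Since 5n + 8 ≥ 5n for n ≥ 1, this is ≤ 82/(5·5n) = (82/25)/n.
So |(4n - 10)/(5n + 8) − (4/5)| < ε whenever n > (82/25)/ε.
Take N = (82/25)/ε. If n > N then |(4n - 10)/(5n + 8) − (4/5)| ≤ (82/25)/n < ε.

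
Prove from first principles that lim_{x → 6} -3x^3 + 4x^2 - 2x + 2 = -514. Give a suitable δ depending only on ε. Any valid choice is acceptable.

δ = min(2, ε/390)

Let ε > 0. We want δ > 0 such that 0 < |x − 6| < δ implies |(-3x^3 + 4x^2 - 2x + 2) + 514| < ε.
(-3x^3 + 4x^2 - 2x + 2) + 514 = -3x^3 + 4x^2 - 2x + 516 = (x − 6)(-3x^2 - 14x - 86).
So |(-3x^3 + 4x^2 - 2x + 2) + 514| = |x − 6|·|-3x^2 - 14x - 86|.
Assume first that |x − 6| < 2, so |x| < 8. Then |-3x^2 - 14x - 86| ≤ 3·8^2 + 14·8 + 86 = 390.
Hence |(-3x^3 + 4x^2 - 2x + 2) + 514| ≤ 390|x − 6| < ε provided |x − 6| < ε/390.
Choosing δ = min(2, ε/390) ensures both conditions, hence |(-3x^3 + 4x^2 - 2x + 2) + 514| < ε.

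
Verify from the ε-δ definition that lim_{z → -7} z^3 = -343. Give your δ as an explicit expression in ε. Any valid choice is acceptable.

Let ε > 0 be given. We seek δ > 0 with 0 < |z + 7| < δ ⇒ |z^3 + 343| < ε.
Factor: z^3 + 343 = (z + 7)(z^2 - 7z + 49), so |z^3 + 343| = |z + 7|·|z^2 - 7z + 49|.
Impose δ ≤ 1 so that |z| < 8; then |z^2 - 7z + 49| ≤ 169.
Hence |z^3 + 343| ≤ 169|z + 7|, which is < ε once |z + 7| < ε/169.
Take δ = min(1, ε/169). If 0 < |z + 7| < δ then both bounds hold and |z^3 + 343| ≤ 169|z + 7| < 169·(ε/169) = ε.

δ = min(1, ε/169)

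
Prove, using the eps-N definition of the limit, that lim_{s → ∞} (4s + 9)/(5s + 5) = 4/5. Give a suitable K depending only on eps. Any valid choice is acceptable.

K = 1/eps

Fix eps > 0. We seek K > 0 such that s > K implies |(4s + 9)/(5s + 5) − (4/5)| < eps.
(4s + 9)/(5s + 5) − (4/5) = (5(4s + 9) − 4(5s + 5)) / (5(5s + 5)) = 25/(5(5s + 5)).
For s > 0 we have 5s + 5 > 5s, so |(4s + 9)/(5s + 5) − (4/5)| = 25/(5(5s + 5)) < 25/(5·5s) = 1/s.
Thus |(4s + 9)/(5s + 5) − (4/5)| < eps whenever s > 1/eps.
Take K = 1/eps. If s > K then |(4s + 9)/(5s + 5) − (4/5)| < 1/s < eps.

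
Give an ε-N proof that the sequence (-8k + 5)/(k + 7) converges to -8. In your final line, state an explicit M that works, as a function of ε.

Let ε > 0. For k ≥ 1, |(-8k + 5)/(k + 7) + 8| = |61|/((k + 7)) = 61/((k + 7)).
Since k + 7 ≥ k for k ≥ 1, this is ≤ 61/(k) = 61/k.
So |(-8k + 5)/(k + 7) + 8| < ε whenever k > 61/ε.
Take M = 61/ε. If k > M then |(-8k + 5)/(k + 7) + 8| ≤ 61/k < ε.

M = 61/ε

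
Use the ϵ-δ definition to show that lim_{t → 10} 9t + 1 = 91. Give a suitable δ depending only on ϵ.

Let ϵ > 0. We need δ > 0 so that 0 < |t − 10| < δ implies |(9t + 1) − 91| < ϵ.
|(9t + 1) − 91| = |9t - 90| = 9|t − 10|.
So 9|t − 10| < ϵ exactly when |t − 10| < ϵ/9.
Take δ = ϵ/9. If 0 < |t − 10| < δ then |(9t + 1) − 91| = 9|t − 10| < 9·(ϵ/9) = ϵ.

δ = ϵ/9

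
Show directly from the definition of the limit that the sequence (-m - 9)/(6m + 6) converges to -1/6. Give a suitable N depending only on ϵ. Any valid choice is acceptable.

N = (4/3)/ϵ

Let ϵ > 0 be given. For m ≥ 1, |(-m - 9)/(6m + 6) + 1/6| = |-48|/(6(6m + 6)) = 48/(6(6m + 6)).
Since 6m + 6 ≥ 6m for m ≥ 1, this is ≤ 48/(6·6m) = (4/3)/m.
So |(-m - 9)/(6m + 6) + 1/6| < ϵ whenever m > (4/3)/ϵ.
Take N = (4/3)/ϵ. If m > N then |(-m - 9)/(6m + 6) + 1/6| ≤ (4/3)/m < ϵ.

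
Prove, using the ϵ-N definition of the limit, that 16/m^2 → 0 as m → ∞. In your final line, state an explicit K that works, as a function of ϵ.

Let ϵ > 0 be given. For m ≥ 1, |16/m^2 − 0| = 16/m^2.
16/m^2 < ϵ ⇔ m^2 > 16/ϵ ⇔ m > (16/ϵ)^{1/2}.
Take K = (16/ϵ)^{1/2}. Then m > K implies 16/m^2 < ϵ.

K = (16/ϵ)^{1/2}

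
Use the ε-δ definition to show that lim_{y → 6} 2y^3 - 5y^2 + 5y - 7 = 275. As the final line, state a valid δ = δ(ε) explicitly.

δ = min(1, ε/194)

Suppose ε > 0. We want δ > 0 such that 0 < |y − 6| < δ implies |(2y^3 - 5y^2 + 5y - 7) − 275| < ε.
(2y^3 - 5y^2 + 5y - 7) − 275 = 2y^3 - 5y^2 + 5y - 282 = (y − 6)(2y^2 + 7y + 47).
So |(2y^3 - 5y^2 + 5y - 7) − 275| = |y − 6|·|2y^2 + 7y + 47|.
Require δ ≤ 1. Then |y − 6| < 1 gives |y| < 7, and by the triangle inequality |2y^2 + 7y + 47| ≤ 2·7^2 + 7·7 + 47 = 194.
Hence |(2y^3 - 5y^2 + 5y - 7) − 275| ≤ 194|y − 6| < ε provided |y − 6| < ε/194.
Take δ = min(1, ε/194). Then 0 < |y − 6| < δ gives both |y − 6| < 1 and |y − 6| < ε/194, so |(2y^3 - 5y^2 + 5y - 7) − 275| < ε.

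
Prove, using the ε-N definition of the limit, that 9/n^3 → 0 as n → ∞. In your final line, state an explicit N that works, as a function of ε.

N = (9/ε)^{1/3}

Let ε > 0. For n ≥ 1, |9/n^3 − 0| = 9/n^3.
9/n^3 < ε ⇔ n^3 > 9/ε ⇔ n > (9/ε)^{1/3}.
Take N = (9/ε)^{1/3}. Then n > N implies 9/n^3 < ε.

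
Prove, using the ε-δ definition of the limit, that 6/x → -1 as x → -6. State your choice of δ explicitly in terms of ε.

δ = min(3, 3ε)

Let ε > 0 be given. We seek δ > 0 such that 0 < |x + 6| < δ implies |6/x + 1| < ε.
|6/x + 1| = 6·|-6 − x|/(6·|x|) = 6|x + 6|/(6|x|).
Require δ ≤ 3 so that |x| > 6 − 3 = 3, hence 6|x| > 18.
Then |6/x + 1| < 6|x + 6|/18, which is < ε when |x + 6| < 3ε.
Take δ = min(3, 3ε). Then 0 < |x + 6| < δ gives both |x + 6| < 3 and |x + 6| < 3ε, so |6/x + 1| < ε.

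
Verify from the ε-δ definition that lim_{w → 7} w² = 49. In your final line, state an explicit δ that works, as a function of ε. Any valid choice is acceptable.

Fix ε > 0. We seek δ > 0 with 0 < |w − 7| < δ ⇒ |w² − 49| < ε.
Factor: w² − 49 = (w − 7)(w + 7), so |w² − 49| = |w − 7|·|w + 7|.
Impose δ ≤ 2 so that |w| < 9; then |w + 7| ≤ 16.
Hence |w² − 49| ≤ 16|w − 7|, which is < ε once |w − 7| < ε/16.
Take δ = min(2, ε/16). If 0 < |w − 7| < δ then both bounds hold and |w² − 49| ≤ 16|w − 7| < 16·(ε/16) = ε.

δ = min(2, ε/16)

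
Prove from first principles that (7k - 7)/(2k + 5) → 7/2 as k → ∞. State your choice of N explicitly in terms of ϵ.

N = (49/4)/ϵ

Let ϵ > 0. For k ≥ 1, |(7k - 7)/(2k + 5) − (7/2)| = |-49|/(2(2k + 5)) = 49/(2(2k + 5)).
Since 2k + 5 ≥ 2k for k ≥ 1, this is ≤ 49/(2·2k) = (49/4)/k.
So |(7k - 7)/(2k + 5) − (7/2)| < ϵ whenever k > (49/4)/ϵ.
Take N = (49/4)/ϵ. If k > N then |(7k - 7)/(2k + 5) − (7/2)| ≤ (49/4)/k < ϵ.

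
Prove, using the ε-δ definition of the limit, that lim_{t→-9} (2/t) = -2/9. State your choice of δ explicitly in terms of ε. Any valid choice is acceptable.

δ = min(9/2, (81/4)ε)

Let ε > 0. We seek δ > 0 such that 0 < |t + 9| < δ implies |2/t + 2/9| < ε.
|2/t + 2/9| = 2·|-9 − t|/(9·|t|) = 2|t + 9|/(9|t|).
Require δ ≤ 9/2 so that |t| > 9 − 9/2 = 9/2, hence 9|t| > 81/2.
Then |2/t + 2/9| < 2|t + 9|/(81/2), which is < ε when |t + 9| < (81/4)ε.
Take δ = min(9/2, (81/4)ε). Then 0 < |t + 9| < δ gives both |t + 9| < 9/2 and |t + 9| < (81/4)ε, so |2/t + 2/9| < ε.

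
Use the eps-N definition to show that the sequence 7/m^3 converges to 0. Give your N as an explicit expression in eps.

Let eps > 0. For m ≥ 1, |7/m^3 − 0| = 7/m^3.
7/m^3 < eps ⇔ m^3 > 7/eps ⇔ m > (7/eps)^{1/3}.
Take N = (7/eps)^{1/3}. Then m > N implies 7/m^3 < eps.

N = (7/eps)^{1/3}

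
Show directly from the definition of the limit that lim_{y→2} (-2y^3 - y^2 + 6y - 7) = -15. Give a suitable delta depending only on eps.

delta = min(1, eps/37)

Let eps > 0 be given. We want delta > 0 such that 0 < |y − 2| < delta implies |(-2y^3 - y^2 + 6y - 7) + 15| < eps.
(-2y^3 - y^2 + 6y - 7) + 15 = -2y^3 - y^2 + 6y + 8 = (y − 2)(-2y^2 - 5y - 4).
So |(-2y^3 - y^2 + 6y - 7) + 15| = |y − 2|·|-2y^2 - 5y - 4|.
Require delta ≤ 1. Then |y − 2| < 1 gives |y| < 3, and by the triangle inequality |-2y^2 - 5y - 4| ≤ 2·3^2 + 5·3 + 4 = 37.
Hence |(-2y^3 - y^2 + 6y - 7) + 15| ≤ 37|y − 2| < eps provided |y − 2| < eps/37.
Choosing delta = min(1, eps/37) ensures both conditions, hence |(-2y^3 - y^2 + 6y - 7) + 15| < eps.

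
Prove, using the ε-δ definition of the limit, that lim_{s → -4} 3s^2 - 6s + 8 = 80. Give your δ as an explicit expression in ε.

δ = min(1, ε/33)

Suppose ε > 0. We want δ > 0 such that 0 < |s + 4| < δ implies |(3s^2 - 6s + 8) − 80| < ε.
(3s^2 - 6s + 8) − 80 = 3s^2 - 6s - 72 = (s + 4)(3s - 18).
So |(3s^2 - 6s + 8) − 80| = |s + 4|·|3s - 18|.
Assume first that |s + 4| < 1, so |s| < 5. Then |3s - 18| ≤ 3·5 + 18 = 33.
Hence |(3s^2 - 6s + 8) − 80| ≤ 33|s + 4| < ε provided |s + 4| < ε/33.
Take δ = min(1, ε/33). Then 0 < |s + 4| < δ gives both |s + 4| < 1 and |s + 4| < ε/33, so |(3s^2 - 6s + 8) − 80| < ε.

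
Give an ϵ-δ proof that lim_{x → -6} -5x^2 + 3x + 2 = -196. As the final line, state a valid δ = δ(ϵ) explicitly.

Fix ϵ > 0. We want δ > 0 such that 0 < |x + 6| < δ implies |(-5x^2 + 3x + 2) + 196| < ϵ.
(-5x^2 + 3x + 2) + 196 = -5x^2 + 3x + 198 = (x + 6)(-5x + 33).
So |(-5x^2 + 3x + 2) + 196| = |x + 6|·|-5x + 33|.
Require δ ≤ 1. Then |x + 6| < 1 gives |x| < 7, and by the triangle inequality |-5x + 33| ≤ 5·7 + 33 = 68.
Hence |(-5x^2 + 3x + 2) + 196| ≤ 68|x + 6| < ϵ provided |x + 6| < ϵ/68.
Take δ = min(1, ϵ/68). Then 0 < |x + 6| < δ gives both |x + 6| < 1 and |x + 6| < ϵ/68, so |(-5x^2 + 3x + 2) + 196| < ϵ.

δ = min(1, ϵ/68)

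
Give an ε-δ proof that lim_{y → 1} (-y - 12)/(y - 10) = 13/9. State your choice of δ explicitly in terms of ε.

δ = min(9/2, (81/44)ε)

Fix ε > 0. We want δ > 0 with 0 < |y − 1| < δ ⇒ |(-y - 12)/(y - 10) − (13/9)| < ε.
Combining over a common denominator, (-y - 12)/(y - 10) − (13/9) = [(-y - 12)·(-9) − (-13)·(y - 10)] / [(-9)·(y - 10)] = 22(y − 1) / ((-9)(y - 10)).
So |(-y - 12)/(y - 10) − (13/9)| = 22|y − 1| / (9·|y − 10|).
Restrict δ ≤ 9/2. Then |y − 1| < 9/2 gives |y − 10| = |(y − 1) + (-9)| ≥ 9 − 9/2 = 9/2.
Hence |(-y - 12)/(y - 10) − (13/9)| < 22|y − 1|/(9·(9/2)) = (44/81)|y − 1|, which is < ε once |y − 1| < (81/44)ε.
Take δ = min(9/2, (81/44)ε). Then 0 < |y − 1| < δ forces both bounds, so |(-y - 12)/(y - 10) − (13/9)| < ε.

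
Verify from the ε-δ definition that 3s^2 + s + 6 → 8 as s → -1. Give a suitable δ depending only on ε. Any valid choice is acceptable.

Fix ε > 0. We want δ > 0 such that 0 < |s + 1| < δ implies |(3s^2 + s + 6) − 8| < ε.
(3s^2 + s + 6) − 8 = 3s^2 + s - 2 = (s + 1)(3s - 2).
So |(3s^2 + s + 6) − 8| = |s + 1|·|3s - 2|.
Require δ ≤ 1. Then |s + 1| < 1 gives |s| < 2, and by the triangle inequality |3s - 2| ≤ 3·2 + 2 = 8.
Hence |(3s^2 + s + 6) − 8| ≤ 8|s + 1| < ε provided |s + 1| < ε/8.
Choosing δ = min(1, ε/8) ensures both conditions, hence |(3s^2 + s + 6) − 8| < ε.

δ = min(1, ε/8)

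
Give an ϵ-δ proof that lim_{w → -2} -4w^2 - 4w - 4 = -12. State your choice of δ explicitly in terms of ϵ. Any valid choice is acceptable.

δ = min(1, ϵ/16)

Let ϵ > 0. We want δ > 0 such that 0 < |w + 2| < δ implies |(-4w^2 - 4w - 4) + 12| < ϵ.
(-4w^2 - 4w - 4) + 12 = -4w^2 - 4w + 8 = (w + 2)(-4w + 4).
So |(-4w^2 - 4w - 4) + 12| = |w + 2|·|-4w + 4|.
Assume first that |w + 2| < 1, so |w| < 3. Then |-4w + 4| ≤ 4·3 + 4 = 16.
Hence |(-4w^2 - 4w - 4) + 12| ≤ 16|w + 2| < ϵ provided |w + 2| < ϵ/16.
Choosing δ = min(1, ϵ/16) ensures both conditions, hence |(-4w^2 - 4w - 4) + 12| < ϵ.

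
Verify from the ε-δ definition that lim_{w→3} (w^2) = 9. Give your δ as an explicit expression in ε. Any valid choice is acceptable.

δ = min(2, ε/8)

Fix ε > 0. We seek δ > 0 with 0 < |w − 3| < δ ⇒ |w^2 − 9| < ε.
Factor: w^2 − 9 = (w − 3)(w + 3), so |w^2 − 9| = |w − 3|·|w + 3|.
Restrict δ ≤ 2. Then |w − 3| < 2 gives |w| < 5, so by the triangle inequality |w + 3| ≤ 5 + 3 = 8.
Hence |w^2 − 9| ≤ 8|w − 3|, which is < ε once |w − 3| < ε/8.
Take δ = min(2, ε/8). If 0 < |w − 3| < δ then both bounds hold and |w^2 − 9| ≤ 8|w − 3| < 8·(ε/8) = ε.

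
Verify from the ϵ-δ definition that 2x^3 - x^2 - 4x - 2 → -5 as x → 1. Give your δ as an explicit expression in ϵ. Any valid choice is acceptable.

δ = min(1, ϵ/13)

Let ϵ > 0 be given. We want δ > 0 such that 0 < |x − 1| < δ implies |(2x^3 - x^2 - 4x - 2) + 5| < ϵ.
(2x^3 - x^2 - 4x - 2) + 5 = 2x^3 - x^2 - 4x + 3 = (x − 1)(2x^2 + x - 3).
So |(2x^3 - x^2 - 4x - 2) + 5| = |x − 1|·|2x^2 + x - 3|.
Require δ ≤ 1. Then |x − 1| < 1 gives |x| < 2, and by the triangle inequality |2x^2 + x - 3| ≤ 2·2^2 + 2 + 3 = 13.
Hence |(2x^3 - x^2 - 4x - 2) + 5| ≤ 13|x − 1| < ϵ provided |x − 1| < ϵ/13.
Take δ = min(1, ϵ/13). Then 0 < |x − 1| < δ gives both |x − 1| < 1 and |x − 1| < ϵ/13, so |(2x^3 - x^2 - 4x - 2) + 5| < ϵ.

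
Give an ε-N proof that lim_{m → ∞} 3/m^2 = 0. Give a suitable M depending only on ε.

Let ε > 0. For m ≥ 1, |3/m^2 − 0| = 3/m^2.
3/m^2 < ε ⇔ m^2 > 3/ε ⇔ m > (3/ε)^{1/2}.
Take M = (3/ε)^{1/2}. Then m > M implies 3/m^2 < ε.

M = (3/ε)^{1/2}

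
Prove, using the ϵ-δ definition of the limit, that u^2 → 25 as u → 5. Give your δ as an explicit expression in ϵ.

Fix ϵ > 0. We seek δ > 0 with 0 < |u − 5| < δ ⇒ |u^2 − 25| < ϵ.
Factor: u^2 − 25 = (u − 5)(u + 5), so |u^2 − 25| = |u − 5|·|u + 5|.
Restrict δ ≤ 1. Then |u − 5| < 1 gives |u| < 6, so by the triangle inequality |u + 5| ≤ 6 + 5 = 11.
Hence |u^2 − 25| ≤ 11|u − 5|, which is < ϵ once |u − 5| < ϵ/11.
Take δ = min(1, ϵ/11). If 0 < |u − 5| < δ then both bounds hold and |u^2 − 25| ≤ 11|u − 5| < 11·(ϵ/11) = ϵ.

δ = min(1, ϵ/11)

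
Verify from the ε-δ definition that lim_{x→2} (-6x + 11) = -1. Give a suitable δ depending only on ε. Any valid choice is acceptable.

Suppose ε > 0. We need δ > 0 so that 0 < |x − 2| < δ implies |(-6x + 11) + 1| < ε.
|(-6x + 11) + 1| = |-6x + 12| = 6|x − 2|.
So 6|x − 2| < ε exactly when |x − 2| < ε/6.
Take δ = ε/6. If 0 < |x − 2| < δ then |(-6x + 11) + 1| = 6|x − 2| < 6·(ε/6) = ε.

δ = ε/6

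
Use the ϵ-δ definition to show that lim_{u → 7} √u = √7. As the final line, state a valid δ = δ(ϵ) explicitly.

Let ϵ > 0. We want δ > 0 such that 0 < |u − 7| < δ implies |√u − √7| < ϵ.
Multiplying by the conjugate, |√u − √7| = |u − 7|/(√u + √7).
Restrict δ ≤ 7 so that |u − 7| < 7 forces u > 0, and then √u + √7 > √7.
Hence |√u − √7| < |u − 7|/√7, which is < ϵ once |u − 7| < √7·ϵ.
Take δ = min(7, √7·ϵ). If 0 < |u − 7| < δ then u > 0 and |√u − √7| < |u − 7|/√7 < ϵ.

δ = min(7, √7·ϵ)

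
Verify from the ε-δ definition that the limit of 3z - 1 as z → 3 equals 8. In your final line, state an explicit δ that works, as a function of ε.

Suppose ε > 0. We need δ > 0 so that 0 < |z − 3| < δ implies |(3z - 1) − 8| < ε.
Since (3z - 1) − 8 = 3(z − 3), we have |(3z - 1) − 8| = 3|z − 3|.
So 3|z − 3| < ε exactly when |z − 3| < ε/3.
Choosing δ = ε/3 gives |(3z - 1) − 8| = 3|z − 3| < ε whenever |z − 3| < δ.

δ = ε/3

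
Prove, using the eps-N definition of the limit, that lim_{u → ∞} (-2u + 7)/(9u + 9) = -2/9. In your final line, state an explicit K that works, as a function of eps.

K = 1/eps

Let eps > 0. We seek K > 0 such that u > K implies |(-2u + 7)/(9u + 9) + 2/9| < eps.
(-2u + 7)/(9u + 9) + 2/9 = (9(-2u + 7) − (-2)(9u + 9)) / (9(9u + 9)) = 81/(9(9u + 9)).
For u > 0 we have 9u + 9 > 9u, so |(-2u + 7)/(9u + 9) + 2/9| = 81/(9(9u + 9)) < 81/(9·9u) = 1/u.
Thus |(-2u + 7)/(9u + 9) + 2/9| < eps whenever u > 1/eps.
Take K = 1/eps. If u > K then |(-2u + 7)/(9u + 9) + 2/9| < 1/u < eps.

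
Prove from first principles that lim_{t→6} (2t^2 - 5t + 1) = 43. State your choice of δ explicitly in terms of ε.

Let ε > 0 be given. We want δ > 0 such that 0 < |t − 6| < δ implies |(2t^2 - 5t + 1) − 43| < ε.
(2t^2 - 5t + 1) − 43 = 2t^2 - 5t - 42 = (t − 6)(2t + 7).
So |(2t^2 - 5t + 1) − 43| = |t − 6|·|2t + 7|.
Assume first that |t − 6| < 1, so |t| < 7. Then |2t + 7| ≤ 2·7 + 7 = 21.
Hence |(2t^2 - 5t + 1) − 43| ≤ 21|t − 6| < ε provided |t − 6| < ε/21.
Choosing δ = min(1, ε/21) ensures both conditions, hence |(2t^2 - 5t + 1) − 43| < ε.

δ = min(1, ε/21)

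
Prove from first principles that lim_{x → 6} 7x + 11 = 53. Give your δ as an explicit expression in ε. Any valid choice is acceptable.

δ = ε/7

Suppose ε > 0. We need δ > 0 so that 0 < |x − 6| < δ implies |(7x + 11) − 53| < ε.
|(7x + 11) − 53| = |7x - 42| = 7|x − 6|.
So 7|x − 6| < ε exactly when |x − 6| < ε/7.
Choosing δ = ε/7 gives |(7x + 11) − 53| = 7|x − 6| < ε whenever |x − 6| < δ.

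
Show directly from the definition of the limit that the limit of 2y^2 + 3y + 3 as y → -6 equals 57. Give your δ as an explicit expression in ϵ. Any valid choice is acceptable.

δ = min(1, ϵ/23)

Fix ϵ > 0. We want δ > 0 such that 0 < |y + 6| < δ implies |(2y^2 + 3y + 3) − 57| < ϵ.
(2y^2 + 3y + 3) − 57 = 2y^2 + 3y - 54 = (y + 6)(2y - 9).
So |(2y^2 + 3y + 3) − 57| = |y + 6|·|2y - 9|.
Require δ ≤ 1. Then |y + 6| < 1 gives |y| < 7, and by the triangle inequality |2y - 9| ≤ 2·7 + 9 = 23.
Hence |(2y^2 + 3y + 3) − 57| ≤ 23|y + 6| < ϵ provided |y + 6| < ϵ/23.
Take δ = min(1, ϵ/23). Then 0 < |y + 6| < δ gives both |y + 6| < 1 and |y + 6| < ϵ/23, so |(2y^2 + 3y + 3) − 57| < ϵ.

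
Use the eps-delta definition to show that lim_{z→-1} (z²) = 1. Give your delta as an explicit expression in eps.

delta = min(1, eps/3)

Suppose eps > 0. We seek delta > 0 with 0 < |z + 1| < delta ⇒ |z² − 1| < eps.
Factor: z² − 1 = (z + 1)(z - 1), so |z² − 1| = |z + 1|·|z - 1|.
Impose delta ≤ 1 so that |z| < 2; then |z - 1| ≤ 3.
Hence |z² − 1| ≤ 3|z + 1|, which is < eps once |z + 1| < eps/3.
Take delta = min(1, eps/3). If 0 < |z + 1| < delta then both bounds hold and |z² − 1| ≤ 3|z + 1| < 3·(eps/3) = eps.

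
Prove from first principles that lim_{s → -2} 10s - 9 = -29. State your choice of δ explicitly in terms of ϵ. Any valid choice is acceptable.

Fix ϵ > 0. We need δ > 0 so that 0 < |s + 2| < δ implies |(10s - 9) + 29| < ϵ.
|(10s - 9) + 29| = |10s + 20| = 10|s + 2|.
Thus it suffices that |s + 2| < ϵ/10.
Take δ = ϵ/10. If 0 < |s + 2| < δ then |(10s - 9) + 29| = 10|s + 2| < 10·(ϵ/10) = ϵ.

δ = ϵ/10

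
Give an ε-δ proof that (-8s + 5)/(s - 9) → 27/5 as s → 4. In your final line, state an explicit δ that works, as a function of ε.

Suppose ε > 0. We want δ > 0 with 0 < |s − 4| < δ ⇒ |(-8s + 5)/(s - 9) − (27/5)| < ε.
Combining over a common denominator, (-8s + 5)/(s - 9) − (27/5) = [(-8s + 5)·(-5) − (-27)·(s - 9)] / [(-5)·(s - 9)] = 67(s − 4) / ((-5)(s - 9)).
So |(-8s + 5)/(s - 9) − (27/5)| = 67|s − 4| / (5·|s − 9|).
Require δ ≤ 5/2, so |s − 9| ≥ |-5| − |s − 4| > 5 − 5/2 = 5/2.
Hence |(-8s + 5)/(s - 9) − (27/5)| < 67|s − 4|/(5·(5/2)) = (134/25)|s − 4|, which is < ε once |s − 4| < (25/134)ε.
Take δ = min(5/2, (25/134)ε). Then 0 < |s − 4| < δ forces both bounds, so |(-8s + 5)/(s - 9) − (27/5)| < ε.

δ = min(5/2, (25/134)ε)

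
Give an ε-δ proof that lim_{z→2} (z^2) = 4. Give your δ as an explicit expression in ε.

δ = min(1, ε/5)

Let ε > 0. We seek δ > 0 with 0 < |z − 2| < δ ⇒ |z^2 − 4| < ε.
Factor: z^2 − 4 = (z − 2)(z + 2), so |z^2 − 4| = |z − 2|·|z + 2|.
Restrict δ ≤ 1. Then |z − 2| < 1 gives |z| < 3, so by the triangle inequality |z + 2| ≤ 3 + 2 = 5.
Hence |z^2 − 4| ≤ 5|z − 2|, which is < ε once |z − 2| < ε/5.
Take δ = min(1, ε/5). If 0 < |z − 2| < δ then both bounds hold and |z^2 − 4| ≤ 5|z − 2| < 5·(ε/5) = ε.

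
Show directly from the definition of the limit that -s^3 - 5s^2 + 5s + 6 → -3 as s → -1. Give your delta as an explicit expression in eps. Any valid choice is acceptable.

Let eps > 0. We want delta > 0 such that 0 < |s + 1| < delta implies |(-s^3 - 5s^2 + 5s + 6) + 3| < eps.
(-s^3 - 5s^2 + 5s + 6) + 3 = -s^3 - 5s^2 + 5s + 9 = (s + 1)(-s^2 - 4s + 9).
So |(-s^3 - 5s^2 + 5s + 6) + 3| = |s + 1|·|-s^2 - 4s + 9|.
Assume first that |s + 1| < 2, so |s| < 3. Then |-s^2 - 4s + 9| ≤ 3^2 + 4·3 + 9 = 30.
Hence |(-s^3 - 5s^2 + 5s + 6) + 3| ≤ 30|s + 1| < eps provided |s + 1| < eps/30.
Take delta = min(2, eps/30). Then 0 < |s + 1| < delta gives both |s + 1| < 2 and |s + 1| < eps/30, so |(-s^3 - 5s^2 + 5s + 6) + 3| < eps.

delta = min(2, eps/30)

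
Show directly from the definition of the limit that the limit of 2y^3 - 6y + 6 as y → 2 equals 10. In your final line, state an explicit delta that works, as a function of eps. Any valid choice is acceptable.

delta = min(1, eps/32)

Suppose eps > 0. We want delta > 0 such that 0 < |y − 2| < delta implies |(2y^3 - 6y + 6) − 10| < eps.
(2y^3 - 6y + 6) − 10 = 2y^3 - 6y - 4 = (y − 2)(2y^2 + 4y + 2).
So |(2y^3 - 6y + 6) − 10| = |y − 2|·|2y^2 + 4y + 2|.
Require delta ≤ 1. Then |y − 2| < 1 gives |y| < 3, and by the triangle inequality |2y^2 + 4y + 2| ≤ 2·3^2 + 4·3 + 2 = 32.
Hence |(2y^3 - 6y + 6) − 10| ≤ 32|y − 2| < eps provided |y − 2| < eps/32.
Take delta = min(1, eps/32). Then 0 < |y − 2| < delta gives both |y − 2| < 1 and |y − 2| < eps/32, so |(2y^3 - 6y + 6) − 10| < eps.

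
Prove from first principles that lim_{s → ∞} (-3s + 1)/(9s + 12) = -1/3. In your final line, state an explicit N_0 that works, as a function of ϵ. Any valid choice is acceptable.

Let ϵ > 0 be given. We seek N_0 > 0 such that s > N_0 implies |(-3s + 1)/(9s + 12) + 1/3| < ϵ.
(-3s + 1)/(9s + 12) + 1/3 = (9(-3s + 1) − (-3)(9s + 12)) / (9(9s + 12)) = 45/(9(9s + 12)).
For s > 0 we have 9s + 12 > 9s, so |(-3s + 1)/(9s + 12) + 1/3| = 45/(9(9s + 12)) < 45/(9·9s) = (5/9)/s.
Thus |(-3s + 1)/(9s + 12) + 1/3| < ϵ whenever s > (5/9)/ϵ.
Take N_0 = (5/9)/ϵ. If s > N_0 then |(-3s + 1)/(9s + 12) + 1/3| < (5/9)/s < ϵ.

N_0 = (5/9)/ϵ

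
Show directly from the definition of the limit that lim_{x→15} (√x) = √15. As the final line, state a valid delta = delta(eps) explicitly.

delta = min(15, √15·eps)

Let eps > 0. We want delta > 0 such that 0 < |x − 15| < delta implies |√x − √15| < eps.
Rationalise: √x − √15 = (x − 15)/(√x + √15), so |√x − √15| = |x − 15|/(√x + √15).
Restrict delta ≤ 15 so that |x − 15| < 15 forces x > 0, and then √x + √15 > √15.
Hence |√x − √15| < |x − 15|/√15, which is < eps once |x − 15| < √15·eps.
Take delta = min(15, √15·eps). If 0 < |x − 15| < delta then x > 0 and |√x − √15| < |x − 15|/√15 < eps.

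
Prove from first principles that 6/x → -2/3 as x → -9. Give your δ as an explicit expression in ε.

δ = min(9/2, (27/4)ε)

Fix ε > 0. We seek δ > 0 such that 0 < |x + 9| < δ implies |6/x + 2/3| < ε.
|6/x + 2/3| = 6·|-9 − x|/(9·|x|) = 6|x + 9|/(9|x|).
Restrict δ ≤ 9/2. Then |x + 9| < 9/2 gives |x| > 9/2, so 9|x| > 81/2.
Then |6/x + 2/3| < 6|x + 9|/(81/2), which is < ε when |x + 9| < (27/4)ε.
Take δ = min(9/2, (27/4)ε). Then 0 < |x + 9| < δ gives both |x + 9| < 9/2 and |x + 9| < (27/4)ε, so |6/x + 2/3| < ε.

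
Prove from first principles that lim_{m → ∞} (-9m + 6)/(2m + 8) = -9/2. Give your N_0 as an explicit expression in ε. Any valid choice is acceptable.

N_0 = 21/ε

Let ε > 0. For m ≥ 1, |(-9m + 6)/(2m + 8) + 9/2| = |84|/(2(2m + 8)) = 84/(2(2m + 8)).
Since 2m + 8 ≥ 2m for m ≥ 1, this is ≤ 84/(2·2m) = 21/m.
So |(-9m + 6)/(2m + 8) + 9/2| < ε whenever m > 21/ε.
Take N_0 = 21/ε. If m > N_0 then |(-9m + 6)/(2m + 8) + 9/2| ≤ 21/m < ε.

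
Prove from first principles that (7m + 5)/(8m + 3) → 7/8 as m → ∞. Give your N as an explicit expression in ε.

N = (19/64)/ε

Let ε > 0. For m ≥ 1, |(7m + 5)/(8m + 3) − (7/8)| = |19|/(8(8m + 3)) = 19/(8(8m + 3)).
Since 8m + 3 ≥ 8m for m ≥ 1, this is ≤ 19/(8·8m) = (19/64)/m.
So |(7m + 5)/(8m + 3) − (7/8)| < ε whenever m > (19/64)/ε.
Take N = (19/64)/ε. If m > N then |(7m + 5)/(8m + 3) − (7/8)| ≤ (19/64)/m < ε.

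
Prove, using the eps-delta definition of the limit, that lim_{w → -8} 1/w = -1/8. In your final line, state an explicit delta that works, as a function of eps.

Let eps > 0. We seek delta > 0 such that 0 < |w + 8| < delta implies |1/w + 1/8| < eps.
|1/w + 1/8| = |-8 − w|/(8·|w|) = |w + 8|/(8|w|).
Restrict delta ≤ 4. Then |w + 8| < 4 gives |w| > 4, so 8|w| > 32.
Then |1/w + 1/8| < |w + 8|/32, which is < eps when |w + 8| < 32eps.
Take delta = min(4, 32eps). Then 0 < |w + 8| < delta gives both |w + 8| < 4 and |w + 8| < 32eps, so |1/w + 1/8| < eps.

delta = min(4, 32eps)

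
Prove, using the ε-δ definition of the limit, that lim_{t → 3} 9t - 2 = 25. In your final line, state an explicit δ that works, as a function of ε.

Suppose ε > 0. We need δ > 0 so that 0 < |t − 3| < δ implies |(9t - 2) − 25| < ε.
Since (9t - 2) − 25 = 9(t − 3), we have |(9t - 2) − 25| = 9|t − 3|.
So 9|t − 3| < ε exactly when |t − 3| < ε/9.
Take δ = ε/9. If 0 < |t − 3| < δ then |(9t - 2) − 25| = 9|t − 3| < 9·(ε/9) = ε.

δ = ε/9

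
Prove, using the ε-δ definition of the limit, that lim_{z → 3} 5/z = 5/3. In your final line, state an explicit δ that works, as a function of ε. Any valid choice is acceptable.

δ = min(3/2, (9/10)ε)

Fix ε > 0. We seek δ > 0 such that 0 < |z − 3| < δ implies |5/z − (5/3)| < ε.
|5/z − (5/3)| = 5·|3 − z|/(3·|z|) = 5|z − 3|/(3|z|).
Require δ ≤ 3/2 so that |z| > 3 − 3/2 = 3/2, hence 3|z| > 9/2.
Then |5/z − (5/3)| < 5|z − 3|/(9/2), which is < ε when |z − 3| < (9/10)ε.
Take δ = min(3/2, (9/10)ε). Then 0 < |z − 3| < δ gives both |z − 3| < 3/2 and |z − 3| < (9/10)ε, so |5/z − (5/3)| < ε.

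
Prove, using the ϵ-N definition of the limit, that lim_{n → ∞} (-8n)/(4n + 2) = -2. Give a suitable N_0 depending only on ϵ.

N_0 = 1/ϵ

Suppose ϵ > 0. For n ≥ 1, |(-8n)/(4n + 2) + 2| = |16|/(4(4n + 2)) = 16/(4(4n + 2)).
Since 4n + 2 ≥ 4n for n ≥ 1, this is ≤ 16/(4·4n) = 1/n.
So |(-8n)/(4n + 2) + 2| < ϵ whenever n > 1/ϵ.
Take N_0 = 1/ϵ. If n > N_0 then |(-8n)/(4n + 2) + 2| ≤ 1/n < ϵ.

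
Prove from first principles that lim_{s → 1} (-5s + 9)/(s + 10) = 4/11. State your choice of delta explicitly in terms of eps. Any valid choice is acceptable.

delta = min(11/2, (121/118)eps)

Let eps > 0. We want delta > 0 with 0 < |s − 1| < delta ⇒ |(-5s + 9)/(s + 10) − (4/11)| < eps.
Combining over a common denominator, (-5s + 9)/(s + 10) − (4/11) = [(-5s + 9)·11 − 4·(s + 10)] / [11·(s + 10)] = -59(s − 1) / (11(s + 10)).
So |(-5s + 9)/(s + 10) − (4/11)| = 59|s − 1| / (11·|s + 10|).
Require delta ≤ 11/2, so |s + 10| ≥ |11| − |s − 1| > 11 − 11/2 = 11/2.
Hence |(-5s + 9)/(s + 10) − (4/11)| < 59|s − 1|/(11·(11/2)) = (118/121)|s − 1|, which is < eps once |s − 1| < (121/118)eps.
Take delta = min(11/2, (121/118)eps). Then 0 < |s − 1| < delta forces both bounds, so |(-5s + 9)/(s + 10) − (4/11)| < eps.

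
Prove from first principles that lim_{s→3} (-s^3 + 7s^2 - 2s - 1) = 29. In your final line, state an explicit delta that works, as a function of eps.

delta = min(1, eps/42)

Let eps > 0 be given. We want delta > 0 such that 0 < |s − 3| < delta implies |(-s^3 + 7s^2 - 2s - 1) − 29| < eps.
(-s^3 + 7s^2 - 2s - 1) − 29 = -s^3 + 7s^2 - 2s - 30 = (s − 3)(-s^2 + 4s + 10).
So |(-s^3 + 7s^2 - 2s - 1) − 29| = |s − 3|·|-s^2 + 4s + 10|.
Assume first that |s − 3| < 1, so |s| < 4. Then |-s^2 + 4s + 10| ≤ 4^2 + 4·4 + 10 = 42.
Hence |(-s^3 + 7s^2 - 2s - 1) − 29| ≤ 42|s − 3| < eps provided |s − 3| < eps/42.
Take delta = min(1, eps/42). Then 0 < |s − 3| < delta gives both |s − 3| < 1 and |s − 3| < eps/42, so |(-s^3 + 7s^2 - 2s - 1) − 29| < eps.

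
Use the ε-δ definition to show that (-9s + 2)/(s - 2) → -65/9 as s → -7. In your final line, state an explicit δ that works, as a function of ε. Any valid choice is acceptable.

Let ε > 0. We want δ > 0 with 0 < |s + 7| < δ ⇒ |(-9s + 2)/(s - 2) + 65/9| < ε.
Combining over a common denominator, (-9s + 2)/(s - 2) + 65/9 = [(-9s + 2)·(-9) − 65·(s - 2)] / [(-9)·(s - 2)] = 16(s + 7) / ((-9)(s - 2)).
So |(-9s + 2)/(s - 2) + 65/9| = 16|s + 7| / (9·|s − 2|).
Require δ ≤ 9/2, so |s − 2| ≥ |-9| − |s + 7| > 9 − 9/2 = 9/2.
Hence |(-9s + 2)/(s - 2) + 65/9| < 16|s + 7|/(9·(9/2)) = (32/81)|s + 7|, which is < ε once |s + 7| < (81/32)ε.
Take δ = min(9/2, (81/32)ε). Then 0 < |s + 7| < δ forces both bounds, so |(-9s + 2)/(s - 2) + 65/9| < ε.

δ = min(9/2, (81/32)ε)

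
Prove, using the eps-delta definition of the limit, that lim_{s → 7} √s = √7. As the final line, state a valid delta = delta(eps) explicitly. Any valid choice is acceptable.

delta = min(7, √7·eps)

Suppose eps > 0. We want delta > 0 such that 0 < |s − 7| < delta implies |√s − √7| < eps.
Rationalise: √s − √7 = (s − 7)/(√s + √7), so |√s − √7| = |s − 7|/(√s + √7).
Restrict delta ≤ 7 so that |s − 7| < 7 forces s > 0, and then √s + √7 > √7.
Hence |√s − √7| < |s − 7|/√7, which is < eps once |s − 7| < √7·eps.
Take delta = min(7, √7·eps). If 0 < |s − 7| < delta then s > 0 and |√s − √7| < |s − 7|/√7 < eps.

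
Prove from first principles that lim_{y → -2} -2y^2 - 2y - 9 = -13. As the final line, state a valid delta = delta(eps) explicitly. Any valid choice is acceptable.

Let eps > 0 be given. We want delta > 0 such that 0 < |y + 2| < delta implies |(-2y^2 - 2y - 9) + 13| < eps.
(-2y^2 - 2y - 9) + 13 = -2y^2 - 2y + 4 = (y + 2)(-2y + 2).
So |(-2y^2 - 2y - 9) + 13| = |y + 2|·|-2y + 2|.
Assume first that |y + 2| < 1, so |y| < 3. Then |-2y + 2| ≤ 2·3 + 2 = 8.
Hence |(-2y^2 - 2y - 9) + 13| ≤ 8|y + 2| < eps provided |y + 2| < eps/8.
Choosing delta = min(1, eps/8) ensures both conditions, hence |(-2y^2 - 2y - 9) + 13| < eps.

delta = min(1, eps/8)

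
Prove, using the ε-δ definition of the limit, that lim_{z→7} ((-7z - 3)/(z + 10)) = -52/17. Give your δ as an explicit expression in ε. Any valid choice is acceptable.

δ = min(17/2, (289/134)ε)

Let ε > 0. We want δ > 0 with 0 < |z − 7| < δ ⇒ |(-7z - 3)/(z + 10) + 52/17| < ε.
Combining over a common denominator, (-7z - 3)/(z + 10) + 52/17 = [(-7z - 3)·17 − (-52)·(z + 10)] / [17·(z + 10)] = -67(z − 7) / (17(z + 10)).
So |(-7z - 3)/(z + 10) + 52/17| = 67|z − 7| / (17·|z + 10|).
Require δ ≤ 17/2, so |z + 10| ≥ |17| − |z − 7| > 17 − 17/2 = 17/2.
Hence |(-7z - 3)/(z + 10) + 52/17| < 67|z − 7|/(17·(17/2)) = (134/289)|z − 7|, which is < ε once |z − 7| < (289/134)ε.
Take δ = min(17/2, (289/134)ε). Then 0 < |z − 7| < δ forces both bounds, so |(-7z - 3)/(z + 10) + 52/17| < ε.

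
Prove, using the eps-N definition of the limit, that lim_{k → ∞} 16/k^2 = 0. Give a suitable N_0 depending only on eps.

Suppose eps > 0. For k ≥ 1, |16/k^2 − 0| = 16/k^2.
16/k^2 < eps ⇔ k^2 > 16/eps ⇔ k > (16/eps)^{1/2}.
Take N_0 = (16/eps)^{1/2}. Then k > N_0 implies 16/k^2 < eps.

N_0 = (16/eps)^{1/2}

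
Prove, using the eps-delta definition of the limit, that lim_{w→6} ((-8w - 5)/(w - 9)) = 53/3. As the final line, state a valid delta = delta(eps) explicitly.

delta = min(3/2, (9/154)eps)

Suppose eps > 0. We want delta > 0 with 0 < |w − 6| < delta ⇒ |(-8w - 5)/(w - 9) − (53/3)| < eps.
Combining over a common denominator, (-8w - 5)/(w - 9) − (53/3) = [(-8w - 5)·(-3) − (-53)·(w - 9)] / [(-3)·(w - 9)] = 77(w − 6) / ((-3)(w - 9)).
So |(-8w - 5)/(w - 9) − (53/3)| = 77|w − 6| / (3·|w − 9|).
Require delta ≤ 3/2, so |w − 9| ≥ |-3| − |w − 6| > 3 − 3/2 = 3/2.
Hence |(-8w - 5)/(w - 9) − (53/3)| < 77|w − 6|/(3·(3/2)) = (154/9)|w − 6|, which is < eps once |w − 6| < (9/154)eps.
Take delta = min(3/2, (9/154)eps). Then 0 < |w − 6| < delta forces both bounds, so |(-8w - 5)/(w - 9) − (53/3)| < eps.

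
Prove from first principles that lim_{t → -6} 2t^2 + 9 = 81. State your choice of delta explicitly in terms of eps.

delta = min(2, eps/28)

Let eps > 0 be given. We want delta > 0 such that 0 < |t + 6| < delta implies |(2t^2 + 9) − 81| < eps.
(2t^2 + 9) − 81 = 2t^2 - 72 = (t + 6)(2t - 12).
So |(2t^2 + 9) − 81| = |t + 6|·|2t - 12|.
Require delta ≤ 2. Then |t + 6| < 2 gives |t| < 8, and by the triangle inequality |2t - 12| ≤ 2·8 + 12 = 28.
Hence |(2t^2 + 9) − 81| ≤ 28|t + 6| < eps provided |t + 6| < eps/28.
Take delta = min(2, eps/28). Then 0 < |t + 6| < delta gives both |t + 6| < 2 and |t + 6| < eps/28, so |(2t^2 + 9) − 81| < eps.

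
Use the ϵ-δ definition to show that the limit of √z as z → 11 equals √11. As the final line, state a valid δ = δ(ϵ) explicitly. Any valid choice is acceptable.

Fix ϵ > 0. We want δ > 0 such that 0 < |z − 11| < δ implies |√z − √11| < ϵ.
Rationalise: √z − √11 = (z − 11)/(√z + √11), so |√z − √11| = |z − 11|/(√z + √11).
Restrict δ ≤ 11 so that |z − 11| < 11 forces z > 0, and then √z + √11 > √11.
Hence |√z − √11| < |z − 11|/√11, which is < ϵ once |z − 11| < √11·ϵ.
Take δ = min(11, √11·ϵ). If 0 < |z − 11| < δ then z > 0 and |√z − √11| < |z − 11|/√11 < ϵ.

δ = min(11, √11·ϵ)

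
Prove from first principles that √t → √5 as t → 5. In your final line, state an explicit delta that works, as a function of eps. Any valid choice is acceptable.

delta = min(5, √5·eps)

Suppose eps > 0. We want delta > 0 such that 0 < |t − 5| < delta implies |√t − √5| < eps.
Rationalise: √t − √5 = (t − 5)/(√t + √5), so |√t − √5| = |t − 5|/(√t + √5).
Restrict delta ≤ 5 so that |t − 5| < 5 forces t > 0, and then √t + √5 > √5.
Hence |√t − √5| < |t − 5|/√5, which is < eps once |t − 5| < √5·eps.
Take delta = min(5, √5·eps). If 0 < |t − 5| < delta then t > 0 and |√t − √5| < |t − 5|/√5 < eps.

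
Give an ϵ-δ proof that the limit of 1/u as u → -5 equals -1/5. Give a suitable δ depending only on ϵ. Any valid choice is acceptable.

δ = min(5/2, (25/2)ϵ)

Let ϵ > 0 be given. We seek δ > 0 such that 0 < |u + 5| < δ implies |1/u + 1/5| < ϵ.
|1/u + 1/5| = |-5 − u|/(5·|u|) = |u + 5|/(5|u|).
Restrict δ ≤ 5/2. Then |u + 5| < 5/2 gives |u| > 5/2, so 5|u| > 25/2.
Then |1/u + 1/5| < |u + 5|/(25/2), which is < ϵ when |u + 5| < (25/2)ϵ.
Take δ = min(5/2, (25/2)ϵ). Then 0 < |u + 5| < δ gives both |u + 5| < 5/2 and |u + 5| < (25/2)ϵ, so |1/u + 1/5| < ϵ.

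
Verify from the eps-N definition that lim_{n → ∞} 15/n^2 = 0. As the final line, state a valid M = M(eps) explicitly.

M = (15/eps)^{1/2}

Suppose eps > 0. For n ≥ 1, |15/n^2 − 0| = 15/n^2.
15/n^2 < eps ⇔ n^2 > 15/eps ⇔ n > (15/eps)^{1/2}.
Take M = (15/eps)^{1/2}. Then n > M implies 15/n^2 < eps.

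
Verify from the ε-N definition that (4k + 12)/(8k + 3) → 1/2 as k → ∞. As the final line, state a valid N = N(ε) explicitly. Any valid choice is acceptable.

N = (21/16)/ε

Fix ε > 0. For k ≥ 1, |(4k + 12)/(8k + 3) − (1/2)| = |84|/(8(8k + 3)) = 84/(8(8k + 3)).
Since 8k + 3 ≥ 8k for k ≥ 1, this is ≤ 84/(8·8k) = (21/16)/k.
So |(4k + 12)/(8k + 3) − (1/2)| < ε whenever k > (21/16)/ε.
Take N = (21/16)/ε. If k > N then |(4k + 12)/(8k + 3) − (1/2)| ≤ (21/16)/k < ε.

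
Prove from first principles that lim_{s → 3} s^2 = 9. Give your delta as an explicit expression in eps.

delta = min(1, eps/7)

Fix eps > 0. We seek delta > 0 with 0 < |s − 3| < delta ⇒ |s^2 − 9| < eps.
Factor: s^2 − 9 = (s − 3)(s + 3), so |s^2 − 9| = |s − 3|·|s + 3|.
Impose delta ≤ 1 so that |s| < 4; then |s + 3| ≤ 7.
Hence |s^2 − 9| ≤ 7|s − 3|, which is < eps once |s − 3| < eps/7.
Take delta = min(1, eps/7). If 0 < |s − 3| < delta then both bounds hold and |s^2 − 9| ≤ 7|s − 3| < 7·(eps/7) = eps.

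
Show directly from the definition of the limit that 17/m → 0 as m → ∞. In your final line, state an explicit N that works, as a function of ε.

Fix ε > 0. For m ≥ 1, |17/m − 0| = 17/(m) ≤ 17/m.
We need 17/m < ε, i.e. m > 17/ε.
Take N = 17/ε. If m > N then |17/m| ≤ 17/m < ε.

N = 17/ε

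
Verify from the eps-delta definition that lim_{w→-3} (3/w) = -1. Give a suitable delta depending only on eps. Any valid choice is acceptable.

delta = min(3/2, (3/2)eps)

Fix eps > 0. We seek delta > 0 such that 0 < |w + 3| < delta implies |3/w + 1| < eps.
|3/w + 1| = 3·|-3 − w|/(3·|w|) = 3|w + 3|/(3|w|).
Require delta ≤ 3/2 so that |w| > 3 − 3/2 = 3/2, hence 3|w| > 9/2.
Then |3/w + 1| < 3|w + 3|/(9/2), which is < eps when |w + 3| < (3/2)eps.
Take delta = min(3/2, (3/2)eps). Then 0 < |w + 3| < delta gives both |w + 3| < 3/2 and |w + 3| < (3/2)eps, so |3/w + 1| < eps.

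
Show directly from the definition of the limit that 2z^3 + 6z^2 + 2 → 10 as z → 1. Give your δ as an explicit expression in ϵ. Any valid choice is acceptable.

Let ϵ > 0 be given. We want δ > 0 such that 0 < |z − 1| < δ implies |(2z^3 + 6z^2 + 2) − 10| < ϵ.
(2z^3 + 6z^2 + 2) − 10 = 2z^3 + 6z^2 - 8 = (z − 1)(2z^2 + 8z + 8).
So |(2z^3 + 6z^2 + 2) − 10| = |z − 1|·|2z^2 + 8z + 8|.
Require δ ≤ 1. Then |z − 1| < 1 gives |z| < 2, and by the triangle inequality |2z^2 + 8z + 8| ≤ 2·2^2 + 8·2 + 8 = 32.
Hence |(2z^3 + 6z^2 + 2) − 10| ≤ 32|z − 1| < ϵ provided |z − 1| < ϵ/32.
Take δ = min(1, ϵ/32). Then 0 < |z − 1| < δ gives both |z − 1| < 1 and |z − 1| < ϵ/32, so |(2z^3 + 6z^2 + 2) − 10| < ϵ.

δ = min(1, ϵ/32)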